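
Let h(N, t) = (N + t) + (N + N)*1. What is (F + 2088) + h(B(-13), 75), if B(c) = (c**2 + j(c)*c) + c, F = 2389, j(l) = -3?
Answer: 5137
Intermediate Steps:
B(c) = c**2 - 2*c (B(c) = (c**2 - 3*c) + c = c**2 - 2*c)
h(N, t) = t + 3*N (h(N, t) = (N + t) + (2*N)*1 = (N + t) + 2*N = t + 3*N)
(F + 2088) + h(B(-13), 75) = (2389 + 2088) + (75 + 3*(-13*(-2 - 13))) = 4477 + (75 + 3*(-13*(-15))) = 4477 + (75 + 3*195) = 4477 + (75 + 585) = 4477 + 660 = 5137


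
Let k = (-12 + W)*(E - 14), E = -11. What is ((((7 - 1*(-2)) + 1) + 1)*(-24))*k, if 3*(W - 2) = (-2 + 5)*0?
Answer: -66000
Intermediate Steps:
W = 2 (W = 2 + ((-2 + 5)*0)/3 = 2 + (3*0)/3 = 2 + (1/3)*0 = 2 + 0 = 2)
k = 250 (k = (-12 + 2)*(-11 - 14) = -10*(-25) = 250)
((((7 - 1*(-2)) + 1) + 1)*(-24))*k = ((((7 - 1*(-2)) + 1) + 1)*(-24))*250 = ((((7 + 2) + 1) + 1)*(-24))*250 = (((9 + 1) + 1)*(-24))*250 = ((10 + 1)*(-24))*250 = (11*(-24))*250 = -264*250 = -66000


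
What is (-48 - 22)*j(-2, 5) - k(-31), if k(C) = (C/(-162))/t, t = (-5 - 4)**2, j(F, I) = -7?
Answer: 6429749/13122 ≈ 490.00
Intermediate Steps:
t = 81 (t = (-9)**2 = 81)
k(C) = -C/13122 (k(C) = (C/(-162))/81 = (C*(-1/162))*(1/81) = -C/162*(1/81) = -C/13122)
(-48 - 22)*j(-2, 5) - k(-31) = (-48 - 22)*(-7) - (-1)*(-31)/13122 = -70*(-7) - 1*31/13122 = 490 - 31/13122 = 6429749/13122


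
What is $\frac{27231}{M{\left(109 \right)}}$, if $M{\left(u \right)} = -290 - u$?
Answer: $- \frac{9077}{133} \approx -68.248$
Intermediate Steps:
$\frac{27231}{M{\left(109 \right)}} = \frac{27231}{-290 - 109} = \frac{27231}{-399} = 27231 \left(- \frac{1}{399}\right) = - \frac{9077}{133}$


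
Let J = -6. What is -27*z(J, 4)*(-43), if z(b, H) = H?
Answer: 4644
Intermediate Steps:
-27*z(J, 4)*(-43) = -27*4*(-43) = -108*(-43) = 4644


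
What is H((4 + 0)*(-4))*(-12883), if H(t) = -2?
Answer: 25766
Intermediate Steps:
H((4 + 0)*(-4))*(-12883) = -2*(-12883) = 25766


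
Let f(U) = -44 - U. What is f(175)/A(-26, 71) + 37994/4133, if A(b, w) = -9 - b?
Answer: -259229/70261 ≈ -3.6895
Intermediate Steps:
f(175)/A(-26, 71) + 37994/4133 = (-44 - 1*175)/(-9 - 1*(-26)) + 37994/4133 = (-44 - 175)/(-9 + 26) + 37994*(1/4133) = -219/17 + 37994/4133 = -259229/70261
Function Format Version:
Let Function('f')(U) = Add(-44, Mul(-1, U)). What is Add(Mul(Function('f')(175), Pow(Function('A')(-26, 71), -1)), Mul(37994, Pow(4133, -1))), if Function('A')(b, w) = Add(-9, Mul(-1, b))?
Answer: Rational(-259229, 70261) ≈ -3.6895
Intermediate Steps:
Add(Mul(Function('f')(175), Pow(Function('A')(-26, 71), -1)), Mul(37994, Pow(4133, -1))) = Add(Mul(Add(-44, Mul(-1, 175)), Pow(Add(-9, Mul(-1, -26)), -1)), Mul(37994, Pow(4133, -1))) = Add(Mul(Add(-44, -175), Pow(Add(-9, 26), -1)), Mul(37994, Rational(1, 4133))) = Add(Mul(-219, Pow(17, -1)), Rational(37994, 4133)) = Add(Mul(-219, Rational(1, 17)), Rational(37994, 4133)) = Add(Rational(-219, 17), Rational(37994, 4133)) = Rational(-259229, 70261)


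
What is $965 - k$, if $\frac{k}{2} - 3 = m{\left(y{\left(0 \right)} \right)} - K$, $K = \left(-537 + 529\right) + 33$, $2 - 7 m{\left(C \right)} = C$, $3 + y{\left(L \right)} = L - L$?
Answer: $\frac{7053}{7} \approx 1007.6$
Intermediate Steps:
$y{\left(L \right)} = -3$ ($y{\left(L \right)} = -3 + \left(L - L\right) = -3 + 0 = -3$)
$m{\left(C \right)} = \frac{2}{7} - \frac{C}{7}$
$K = 25$ ($K = -8 + 33 = 25$)
$k = - \frac{298}{7}$ ($k = 6 + 2 \left(\left(\frac{2}{7} - - \frac{3}{7}\right) - 25\right) = 6 + 2 \left(\left(\frac{2}{7} + \frac{3}{7}\right) - 25\right) = 6 + 2 \left(\frac{5}{7} - 25\right) = 6 + 2 \left(- \frac{170}{7}\right) = 6 - \frac{340}{7} = - \frac{298}{7} \approx -42.571$)
$965 - k = 965 - - \frac{298}{7} = 965 + \frac{298}{7} = \frac{7053}{7}$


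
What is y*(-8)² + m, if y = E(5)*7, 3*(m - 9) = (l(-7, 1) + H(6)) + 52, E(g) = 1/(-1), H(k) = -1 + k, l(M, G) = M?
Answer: -1267/3 ≈ -422.33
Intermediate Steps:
E(g) = -1
m = 77/3 (m = 9 + ((-7 + (-1 + 6)) + 52)/3 = 9 + ((-7 + 5) + 52)/3 = 9 + (-2 + 52)/3 = 9 + (⅓)*50 = 9 + 50/3 = 77/3 ≈ 25.667)
y = -7 (y = -1*7 = -7)
y*(-8)² + m = -7*(-8)² + 77/3 = -7*64 + 77/3 = -448 + 77/3 = -1267/3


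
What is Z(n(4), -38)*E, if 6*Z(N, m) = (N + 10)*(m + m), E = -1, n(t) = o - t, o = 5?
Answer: 418/3 ≈ 139.33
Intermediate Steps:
n(t) = 5 - t
Z(N, m) = m*(10 + N)/3 (Z(N, m) = ((N + 10)*(m + m))/6 = ((10 + N)*(2*m))/6 = (2*m*(10 + N))/6 = m*(10 + N)/3)
Z(n(4), -38)*E = ((⅓)*(-38)*(10 + (5 - 1*4)))*(-1) = ((⅓)*(-38)*(10 + (5 - 4)))*(-1) = ((⅓)*(-38)*(10 + 1))*(-1) = ((⅓)*(-38)*11)*(-1) = -418/3*(-1) = 418/3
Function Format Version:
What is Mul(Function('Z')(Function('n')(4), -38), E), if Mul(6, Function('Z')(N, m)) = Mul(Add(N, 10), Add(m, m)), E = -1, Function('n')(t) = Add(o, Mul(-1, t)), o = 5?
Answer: Rational(418, 3) ≈ 139.33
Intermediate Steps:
Function('n')(t) = Add(5, Mul(-1, t))
Function('Z')(N, m) = Mul(Rational(1, 3), m, Add(10, N)) (Function('Z')(N, m) = Mul(Rational(1, 6), Mul(Add(N, 10), Add(m, m))) = Mul(Rational(1, 6), Mul(Add(10, N), Mul(2, m))) = Mul(Rational(1, 6), Mul(2, m, Add(10, N))) = Mul(Rational(1, 3), m, Add(10, N)))
Mul(Function('Z')(Function('n')(4), -38), E) = Mul(Mul(Rational(1, 3), -38, Add(10, Add(5, Mul(-1, 4)))), -1) = Mul(Mul(Rational(1, 3), -38, Add(10, Add(5, -4))), -1) = Mul(Mul(Rational(1, 3), -38, Add(10, 1)), -1) = Mul(Mul(Rational(1, 3), -38, 11), -1) = Mul(Rational(-418, 3), -1) = Rational(418, 3)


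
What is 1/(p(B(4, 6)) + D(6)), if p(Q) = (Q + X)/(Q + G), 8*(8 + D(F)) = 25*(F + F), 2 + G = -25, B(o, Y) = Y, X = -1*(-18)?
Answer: 14/397 ≈ 0.035264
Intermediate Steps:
X = 18
G = -27 (G = -2 - 25 = -27)
D(F) = -8 + 25*F/4 (D(F) = -8 + (25*(F + F))/8 = -8 + (25*(2*F))/8 = -8 + (50*F)/8 = -8 + 25*F/4)
p(Q) = (18 + Q)/(-27 + Q) (p(Q) = (Q + 18)/(Q - 27) = (18 + Q)/(-27 + Q))
1/(p(B(4, 6)) + D(6)) = 1/((18 + 6)/(-27 + 6) + (-8 + (25/4)*6)) = 1/(24/(-21) + (-8 + 75/2)) = 1/(-1/21*24 + 59/2) = 1/(-8/7 + 59/2) = 1/(397/14) = 14/397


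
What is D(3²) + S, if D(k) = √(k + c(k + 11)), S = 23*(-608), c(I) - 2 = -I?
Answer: -13984 + 3*I ≈ -13984.0 + 3.0*I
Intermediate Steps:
c(I) = 2 - I
S = -13984
D(k) = 3*I (D(k) = √(k + (2 - (k + 11))) = √(k + (2 - (11 + k))) = √(k + (2 + (-11 - k))) = √(k + (-9 - k)) = √(-9) = 3*I)
D(3²) + S = 3*I - 13984 = -13984 + 3*I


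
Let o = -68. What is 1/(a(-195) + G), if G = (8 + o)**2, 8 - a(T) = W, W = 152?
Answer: 1/3456 ≈ 0.00028935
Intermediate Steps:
a(T) = -144 (a(T) = 8 - 1*152 = 8 - 152 = -144)
G = 3600 (G = (8 - 68)**2 = (-60)**2 = 3600)
1/(a(-195) + G) = 1/(-144 + 3600) = 1/3456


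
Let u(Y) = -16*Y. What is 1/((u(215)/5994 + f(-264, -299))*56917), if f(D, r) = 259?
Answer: 2997/44082387251 ≈ 6.7986e-8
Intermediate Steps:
1/((u(215)/5994 + f(-264, -299))*56917) = 1/((-16*215/5994 + 259)*56917) = (1/56917)/(-3440*1/5994 + 259) = (1/56917)/(-1720/2997 + 259) = (1/56917)/(774503/2997) = (2997/774503)*(1/56917) = 2997/44082387251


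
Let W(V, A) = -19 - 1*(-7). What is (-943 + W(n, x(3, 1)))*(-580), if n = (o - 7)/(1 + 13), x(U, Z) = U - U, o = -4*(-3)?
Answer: 553900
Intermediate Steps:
o = 12
x(U, Z) = 0
n = 5/14 (n = (12 - 7)/(1 + 13) = 5/14 ≈ 0.35714)
W(V, A) = -12 (W(V, A) = -19 + 7 = -12)
(-943 + W(n, x(3, 1)))*(-580) = (-943 - 12)*(-580) = -955*(-580) = 553900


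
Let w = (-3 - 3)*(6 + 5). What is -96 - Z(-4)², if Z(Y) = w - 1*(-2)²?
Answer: -4996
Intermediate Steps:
w = -66 (w = -6*11 = -66)
Z(Y) = -70 (Z(Y) = -66 - 1*(-2)² = -66 - 1*4 = -66 - 4 = -70)
-96 - Z(-4)² = -96 - 1*(-70)² = -96 - 1*4900 = -96 - 4900 = -4996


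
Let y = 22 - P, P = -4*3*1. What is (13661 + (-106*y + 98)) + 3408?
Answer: 13563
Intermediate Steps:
P = -12 (P = -12*1 = -12)
y = 34 (y = 22 - 1*(-12) = 22 + 12 = 34)
(13661 + (-106*y + 98)) + 3408 = (13661 + (-106*34 + 98)) + 3408 = (13661 + (-3604 + 98)) + 3408 = (13661 - 3506) + 3408 = 10155 + 3408 = 13563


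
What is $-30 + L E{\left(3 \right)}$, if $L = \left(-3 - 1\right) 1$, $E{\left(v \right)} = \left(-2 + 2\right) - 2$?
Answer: $-22$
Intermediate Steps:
$E{\left(v \right)} = -2$ ($E{\left(v \right)} = 0 - 2 = -2$)
$L = -4$ ($L = \left(-4\right) 1 = -4$)
$-30 + L E{\left(3 \right)} = -30 - -8 = -30 + 8 = -22$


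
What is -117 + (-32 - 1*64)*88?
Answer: -8565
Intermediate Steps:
-117 + (-32 - 1*64)*88 = -117 + (-32 - 64)*88 = -117 - 96*88 = -117 - 8448 = -8565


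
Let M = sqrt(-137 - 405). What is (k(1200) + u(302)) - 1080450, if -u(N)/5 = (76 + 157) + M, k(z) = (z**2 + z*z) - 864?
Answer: 1797521 - 5*I*sqrt(542) ≈ 1.7975e+6 - 116.4*I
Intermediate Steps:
k(z) = -864 + 2*z**2 (k(z) = (z**2 + z**2) - 864 = 2*z**2 - 864 = -864 + 2*z**2)
M = I*sqrt(542) (M = sqrt(-542) = I*sqrt(542) ≈ 23.281*I)
u(N) = -1165 - 5*I*sqrt(542) (u(N) = -5*((76 + 157) + I*sqrt(542)) = -5*(233 + I*sqrt(542)) = -1165 - 5*I*sqrt(542))
(k(1200) + u(302)) - 1080450 = ((-864 + 2*1200**2) + (-1165 - 5*I*sqrt(542))) - 1080450 = ((-864 + 2*1440000) + (-1165 - 5*I*sqrt(542))) - 1080450 = ((-864 + 2880000) + (-1165 - 5*I*sqrt(542))) - 1080450 = (2879136 + (-1165 - 5*I*sqrt(542))) - 1080450 = (2877971 - 5*I*sqrt(542)) - 1080450 = 1797521 - 5*I*sqrt(542)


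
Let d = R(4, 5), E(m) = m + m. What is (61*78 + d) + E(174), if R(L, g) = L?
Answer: 5110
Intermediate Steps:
E(m) = 2*m
d = 4
(61*78 + d) + E(174) = (61*78 + 4) + 2*174 = (4758 + 4) + 348 = 4762 + 348 = 5110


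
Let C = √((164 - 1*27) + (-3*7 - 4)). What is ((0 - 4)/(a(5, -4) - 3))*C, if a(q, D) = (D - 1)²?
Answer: -8*√7/11 ≈ -1.9242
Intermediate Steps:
a(q, D) = (-1 + D)²
C = 4*√7 (C = √((164 - 27) + (-21 - 4)) = √(137 - 25) = √112 = 4*√7 ≈ 10.583)
((0 - 4)/(a(5, -4) - 3))*C = ((0 - 4)/((-1 - 4)² - 3))*(4*√7) = (-4/((-5)² - 3))*(4*√7) = (-4/(25 - 3))*(4*√7) = (-4/22)*(4*√7) = (-4*1/22)*(4*√7) = -8*√7/11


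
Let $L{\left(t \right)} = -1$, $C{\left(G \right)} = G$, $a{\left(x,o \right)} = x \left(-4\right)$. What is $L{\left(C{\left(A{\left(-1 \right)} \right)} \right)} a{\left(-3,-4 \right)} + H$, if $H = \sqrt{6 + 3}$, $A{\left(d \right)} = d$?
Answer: $-9$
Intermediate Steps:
$a{\left(x,o \right)} = - 4 x$
$H = 3$ ($H = \sqrt{9} = 3$)
$L{\left(C{\left(A{\left(-1 \right)} \right)} \right)} a{\left(-3,-4 \right)} + H = - \left(-4\right) \left(-3\right) + 3 = \left(-1\right) 12 + 3 = -12 + 3 = -9$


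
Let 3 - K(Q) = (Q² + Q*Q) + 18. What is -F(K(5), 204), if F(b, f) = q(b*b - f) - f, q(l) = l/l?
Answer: 203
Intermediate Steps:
q(l) = 1
K(Q) = -15 - 2*Q² (K(Q) = 3 - ((Q² + Q*Q) + 18) = 3 - ((Q² + Q²) + 18) = 3 - (2*Q² + 18) = 3 - (18 + 2*Q²) = 3 + (-18 - 2*Q²) = -15 - 2*Q²)
F(b, f) = 1 - f
-F(K(5), 204) = -(1 - 1*204) = -(1 - 204) = -1*(-203) = 203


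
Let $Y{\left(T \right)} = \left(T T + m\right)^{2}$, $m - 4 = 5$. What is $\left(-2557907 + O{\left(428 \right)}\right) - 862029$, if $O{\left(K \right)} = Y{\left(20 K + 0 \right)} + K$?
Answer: $5369021772465373$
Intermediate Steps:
$m = 9$ ($m = 4 + 5 = 9$)
$Y{\left(T \right)} = \left(9 + T^{2}\right)^{2}$ ($Y{\left(T \right)} = \left(T T + 9\right)^{2} = \left(T^{2} + 9\right)^{2} = \left(9 + T^{2}\right)^{2}$)
$O{\left(K \right)} = K + \left(9 + 400 K^{2}\right)^{2}$ ($O{\left(K \right)} = \left(9 + \left(20 K + 0\right)^{2}\right)^{2} + K = \left(9 + \left(20 K\right)^{2}\right)^{2} + K = \left(9 + 400 K^{2}\right)^{2} + K = K + \left(9 + 400 K^{2}\right)^{2}$)
$\left(-2557907 + O{\left(428 \right)}\right) - 862029 = \left(-2557907 + \left(428 + \left(9 + 400 \cdot 428^{2}\right)^{2}\right)\right) - 862029 = \left(-2557907 + \left(428 + \left(9 + 400 \cdot 183184\right)^{2}\right)\right) - 862029 = \left(-2557907 + \left(428 + \left(9 + 73273600\right)^{2}\right)\right) - 862029 = \left(-2557907 + \left(428 + 73273609^{2}\right)\right) - 862029 = \left(-2557907 + \left(428 + 5369021775884881\right)\right) - 862029 = \left(-2557907 + 5369021775885309\right) - 862029 = 5369021773327402 - 862029 = 5369021772465373$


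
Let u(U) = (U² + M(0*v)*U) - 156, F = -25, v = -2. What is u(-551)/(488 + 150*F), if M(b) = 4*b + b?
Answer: -303445/3262 ≈ -93.024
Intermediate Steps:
M(b) = 5*b
u(U) = -156 + U² (u(U) = (U² + (5*(0*(-2)))*U) - 156 = (U² + (5*0)*U) - 156 = (U² + 0*U) - 156 = (U² + 0) - 156 = U² - 156 = -156 + U²)
u(-551)/(488 + 150*F) = (-156 + (-551)²)/(488 + 150*(-25)) = (-156 + 303601)/(488 - 3750) = 303445/(-3262) = 303445*(-1/3262) = -303445/3262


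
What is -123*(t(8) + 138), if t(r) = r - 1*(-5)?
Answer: -18573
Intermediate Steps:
t(r) = 5 + r (t(r) = r + 5 = 5 + r)
-123*(t(8) + 138) = -123*((5 + 8) + 138) = -123*(13 + 138) = -123*151 = -18573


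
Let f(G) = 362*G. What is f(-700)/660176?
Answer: -31675/82522 ≈ -0.38384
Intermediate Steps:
f(-700)/660176 = (362*(-700))/660176 = -253400*1/660176 = -31675/82522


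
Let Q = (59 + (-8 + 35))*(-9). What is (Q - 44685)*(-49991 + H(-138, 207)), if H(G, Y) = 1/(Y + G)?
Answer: 52268424834/23 ≈ 2.2725e+9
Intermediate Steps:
H(G, Y) = 1/(G + Y)
Q = -774 (Q = (59 + 27)*(-9) = 86*(-9) = -774)
(Q - 44685)*(-49991 + H(-138, 207)) = (-774 - 44685)*(-49991 + 1/(-138 + 207)) = -45459*(-49991 + 1/69) = -45459*(-3449378/69) = 52268424834/23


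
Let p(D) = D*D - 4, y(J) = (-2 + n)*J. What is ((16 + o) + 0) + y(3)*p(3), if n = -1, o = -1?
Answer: -30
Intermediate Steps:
y(J) = -3*J (y(J) = (-2 - 1)*J = -3*J)
p(D) = -4 + D² (p(D) = D² - 4 = -4 + D²)
((16 + o) + 0) + y(3)*p(3) = ((16 - 1) + 0) + (-3*3)*(-4 + 3²) = (15 + 0) - 9*(-4 + 9) = 15 - 9*5 = 15 - 45 = -30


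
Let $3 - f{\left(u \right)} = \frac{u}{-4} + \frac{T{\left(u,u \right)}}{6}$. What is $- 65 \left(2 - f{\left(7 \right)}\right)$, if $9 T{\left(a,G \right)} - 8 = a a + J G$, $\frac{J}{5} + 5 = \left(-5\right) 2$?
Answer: $\frac{8905}{12} \approx 742.08$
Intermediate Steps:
$J = -75$ ($J = -25 + 5 \left(\left(-5\right) 2\right) = -25 + 5 \left(-10\right) = -25 - 50 = -75$)
$T{\left(a,G \right)} = \frac{8}{9} - \frac{25 G}{3} + \frac{a^{2}}{9}$ ($T{\left(a,G \right)} = \frac{8}{9} + \frac{a a - 75 G}{9} = \frac{8}{9} + \frac{a^{2} - 75 G}{9} = \frac{8}{9} - \left(- \frac{a^{2}}{9} + \frac{25 G}{3}\right) = \frac{8}{9} - \frac{25 G}{3} + \frac{a^{2}}{9}$)
$f{\left(u \right)} = \frac{77}{27} - \frac{u^{2}}{54} + \frac{59 u}{36}$ ($f{\left(u \right)} = 3 - \left(\frac{u}{-4} + \frac{\frac{8}{9} - \frac{25 u}{3} + \frac{u^{2}}{9}}{6}\right) = 3 - \left(u \left(- \frac{1}{4}\right) + \left(\frac{8}{9} - \frac{25 u}{3} + \frac{u^{2}}{9}\right) \frac{1}{6}\right) = 3 - \left(- \frac{u}{4} + \left(\frac{4}{27} - \frac{25 u}{18} + \frac{u^{2}}{54}\right)\right) = 3 - \left(\frac{4}{27} - \frac{59 u}{36} + \frac{u^{2}}{54}\right) = \frac{77}{27} - \frac{u^{2}}{54} + \frac{59 u}{36}$)
$- 65 \left(2 - f{\left(7 \right)}\right) = - 65 \left(2 - \left(\frac{77}{27} - \frac{7^{2}}{54} + \frac{59}{36} \cdot 7\right)\right) = - 65 \left(2 - \left(\frac{77}{27} - \frac{49}{54} + \frac{413}{36}\right)\right) = - 65 \left(2 - \frac{161}{12}\right) = \left(-65\right) \left(- \frac{137}{12}\right) = \frac{8905}{12}$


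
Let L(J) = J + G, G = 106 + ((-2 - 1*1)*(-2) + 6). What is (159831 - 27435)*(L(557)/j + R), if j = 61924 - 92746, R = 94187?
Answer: 5823480264234/467 ≈ 1.2470e+10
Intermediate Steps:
j = -30822
G = 118 (G = 106 + ((-2 - 1)*(-2) + 6) = 106 + (-3*(-2) + 6) = 106 + (6 + 6) = 106 + 12 = 118)
L(J) = 118 + J (L(J) = J + 118 = 118 + J)
(159831 - 27435)*(L(557)/j + R) = (159831 - 27435)*((118 + 557)/(-30822) + 94187) = 132396*(675*(-1/30822) + 94187) = 132396*(-225/10274 + 94187) = 132396*(967677013/10274) = 5823480264234/467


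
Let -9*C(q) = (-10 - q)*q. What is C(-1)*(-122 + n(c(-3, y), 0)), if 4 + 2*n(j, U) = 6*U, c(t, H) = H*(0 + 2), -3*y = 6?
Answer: 124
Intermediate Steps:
y = -2 (y = -⅓*6 = -2)
C(q) = -q*(-10 - q)/9 (C(q) = -(-10 - q)*q/9 = -q*(-10 - q)/9)
c(t, H) = 2*H (c(t, H) = H*2 = 2*H)
n(j, U) = -2 + 3*U (n(j, U) = -2 + (6*U)/2 = -2 + 3*U)
C(-1)*(-122 + n(c(-3, y), 0)) = ((⅑)*(-1)*(10 - 1))*(-122 + (-2 + 3*0)) = ((⅑)*(-1)*9)*(-122 + (-2 + 0)) = -(-122 - 2) = -1*(-124) = 124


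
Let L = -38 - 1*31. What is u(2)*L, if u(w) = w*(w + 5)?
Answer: -966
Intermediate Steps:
L = -69 (L = -38 - 31 = -69)
u(w) = w*(5 + w)
u(2)*L = (2*(5 + 2))*(-69) = (2*7)*(-69) = 14*(-69) = -966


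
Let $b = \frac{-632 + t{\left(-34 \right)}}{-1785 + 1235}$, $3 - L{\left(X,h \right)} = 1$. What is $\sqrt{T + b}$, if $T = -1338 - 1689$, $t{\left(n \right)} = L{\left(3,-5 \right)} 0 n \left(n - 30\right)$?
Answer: $\frac{i \sqrt{9153199}}{55} \approx 55.008 i$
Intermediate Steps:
$L{\left(X,h \right)} = 2$ ($L{\left(X,h \right)} = 3 - 1 = 2$)
$t{\left(n \right)} = 0$ ($t{\left(n \right)} = 2 \cdot 0 n \left(n - 30\right) = 0 n \left(-30 + n\right) = 0 \left(-30 + n\right) = 0$)
$T = -3027$
$b = \frac{316}{275}$ ($b = \frac{-632 + 0}{-1785 + 1235} = - \frac{632}{-550} = \left(-632\right) \left(- \frac{1}{550}\right) = \frac{316}{275} \approx 1.1491$)
$\sqrt{T + b} = \sqrt{-3027 + \frac{316}{275}} = \sqrt{- \frac{832109}{275}} = \frac{i \sqrt{9153199}}{55}$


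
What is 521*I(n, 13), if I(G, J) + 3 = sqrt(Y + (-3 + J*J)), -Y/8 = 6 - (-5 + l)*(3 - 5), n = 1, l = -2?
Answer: -1563 + 521*sqrt(230) ≈ 6338.4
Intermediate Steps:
Y = 64 (Y = -8*(6 - (-5 - 2)*(3 - 5)) = -8*(6 - (-7)*(-2)) = -8*(6 - 1*14) = -8*(6 - 14) = -8*(-8) = 64)
I(G, J) = -3 + sqrt(61 + J**2) (I(G, J) = -3 + sqrt(64 + (-3 + J*J)) = -3 + sqrt(64 + (-3 + J**2)) = -3 + sqrt(61 + J**2))
521*I(n, 13) = 521*(-3 + sqrt(61 + 13**2)) = 521*(-3 + sqrt(61 + 169)) = 521*(-3 + sqrt(230)) = -1563 + 521*sqrt(230)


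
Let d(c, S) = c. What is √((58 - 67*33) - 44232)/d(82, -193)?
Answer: I*√46385/82 ≈ 2.6265*I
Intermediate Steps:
√((58 - 67*33) - 44232)/d(82, -193) = √((58 - 67*33) - 44232)/82 = √((58 - 2211) - 44232)*(1/82) = √(-2153 - 44232)*(1/82) = √(-46385)*(1/82) = (I*√46385)*(1/82) = I*√46385/82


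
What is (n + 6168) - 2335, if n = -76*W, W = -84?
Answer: 10217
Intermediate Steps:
n = 6384 (n = -76*(-84) = 6384)
(n + 6168) - 2335 = (6384 + 6168) - 2335 = 12552 - 2335 = 10217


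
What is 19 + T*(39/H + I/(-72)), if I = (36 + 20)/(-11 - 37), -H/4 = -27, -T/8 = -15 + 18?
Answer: 179/18 ≈ 9.9444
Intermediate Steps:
T = -24 (T = -8*(-15 + 18) = -8*3 = -24)
H = 108 (H = -4*(-27) = 108)
I = -7/6 (I = 56/(-48) = 56*(-1/48) = -7/6 ≈ -1.1667)
19 + T*(39/H + I/(-72)) = 19 - 24*(39/108 - 7/6/(-72)) = 19 - 24*(39*(1/108) - 7/6*(-1/72)) = 19 - 24*(13/36 + 7/432) = 19 - 24*163/432 = 19 - 163/18 = 179/18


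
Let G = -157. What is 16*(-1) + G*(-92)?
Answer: 14428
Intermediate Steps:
16*(-1) + G*(-92) = 16*(-1) - 157*(-92) = -16 + 14444 = 14428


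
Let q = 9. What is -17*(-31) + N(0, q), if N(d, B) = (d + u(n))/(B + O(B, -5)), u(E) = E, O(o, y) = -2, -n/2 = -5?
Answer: 3699/7 ≈ 528.43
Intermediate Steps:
n = 10 (n = -2*(-5) = 10)
N(d, B) = (10 + d)/(-2 + B) (N(d, B) = (d + 10)/(B - 2) = (10 + d)/(-2 + B))
-17*(-31) + N(0, q) = -17*(-31) + (10 + 0)/(-2 + 9) = 527 + 10/7 = 3699/7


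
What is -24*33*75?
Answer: -59400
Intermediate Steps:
-24*33*75 = -792*75 = -59400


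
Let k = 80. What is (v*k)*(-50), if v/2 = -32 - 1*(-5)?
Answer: 216000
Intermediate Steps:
v = -54 (v = 2*(-32 - 1*(-5)) = 2*(-32 + 5) = 2*(-27) = -54)
(v*k)*(-50) = -54*80*(-50) = -4320*(-50) = 216000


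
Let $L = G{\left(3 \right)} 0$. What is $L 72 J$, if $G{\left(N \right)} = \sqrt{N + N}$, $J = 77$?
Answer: $0$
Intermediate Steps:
$G{\left(N \right)} = \sqrt{2} \sqrt{N}$ ($G{\left(N \right)} = \sqrt{2 N} = \sqrt{2} \sqrt{N}$)
$L = 0$ ($L = \sqrt{2} \sqrt{3} \cdot 0 = \sqrt{6} \cdot 0 = 0$)
$L 72 J = 0 \cdot 72 \cdot 77 = 0 \cdot 77 = 0$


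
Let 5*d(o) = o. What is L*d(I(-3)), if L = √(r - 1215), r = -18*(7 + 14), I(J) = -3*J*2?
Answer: 54*I*√177/5 ≈ 143.68*I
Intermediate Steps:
I(J) = -6*J
d(o) = o/5
r = -378 (r = -18*21 = -378)
L = 3*I*√177 (L = √(-378 - 1215) = √(-1593) = 3*I*√177 ≈ 39.912*I)
L*d(I(-3)) = (3*I*√177)*((-6*(-3))/5) = (3*I*√177)*((⅕)*18) = (3*I*√177)*(18/5) = 54*I*√177/5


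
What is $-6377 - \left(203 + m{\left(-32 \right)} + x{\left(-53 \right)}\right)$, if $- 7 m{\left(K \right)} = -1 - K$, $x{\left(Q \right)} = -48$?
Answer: $- \frac{45693}{7} \approx -6527.6$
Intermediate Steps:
$m{\left(K \right)} = \frac{1}{7} + \frac{K}{7}$ ($m{\left(K \right)} = - \frac{-1 - K}{7} = \frac{1}{7} + \frac{K}{7}$)
$-6377 - \left(203 + m{\left(-32 \right)} + x{\left(-53 \right)}\right) = -6377 - \left(\frac{1086}{7} - \frac{32}{7}\right) = -6377 - \frac{1054}{7} = - \frac{45693}{7}$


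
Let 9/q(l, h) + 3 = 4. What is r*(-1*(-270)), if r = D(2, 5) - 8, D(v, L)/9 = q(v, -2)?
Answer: 19710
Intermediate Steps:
q(l, h) = 9 (q(l, h) = 9/(-3 + 4) = 9/1 = 9*1 = 9)
D(v, L) = 81 (D(v, L) = 9*9 = 81)
r = 73 (r = 81 - 8 = 73)
r*(-1*(-270)) = 73*(-1*(-270)) = 73*270 = 19710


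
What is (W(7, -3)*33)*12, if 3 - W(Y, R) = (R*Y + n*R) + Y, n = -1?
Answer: 5544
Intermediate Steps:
W(Y, R) = 3 + R - Y - R*Y (W(Y, R) = 3 - ((R*Y - R) + Y) = 3 - ((-R + R*Y) + Y) = 3 - (Y - R + R*Y) = 3 + (R - Y - R*Y) = 3 + R - Y - R*Y)
(W(7, -3)*33)*12 = ((3 - 3 - 1*7 - 1*(-3)*7)*33)*12 = ((3 - 3 - 7 + 21)*33)*12 = (14*33)*12 = 462*12 = 5544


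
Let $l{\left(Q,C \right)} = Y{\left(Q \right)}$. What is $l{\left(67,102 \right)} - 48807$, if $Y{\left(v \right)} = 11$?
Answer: $-48796$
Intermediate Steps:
$l{\left(Q,C \right)} = 11$
$l{\left(67,102 \right)} - 48807 = 11 - 48807 = -48796$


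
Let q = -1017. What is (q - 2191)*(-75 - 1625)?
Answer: 5453600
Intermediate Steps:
(q - 2191)*(-75 - 1625) = (-1017 - 2191)*(-75 - 1625) = -3208*(-1700) = 5453600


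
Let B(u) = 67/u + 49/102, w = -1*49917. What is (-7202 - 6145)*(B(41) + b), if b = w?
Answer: 928702282899/1394 ≈ 6.6621e+8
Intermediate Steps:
w = -49917
B(u) = 49/102 + 67/u (B(u) = 67/u + 49*(1/102) = 67/u + 49/102 = 49/102 + 67/u)
b = -49917
(-7202 - 6145)*(B(41) + b) = (-7202 - 6145)*((49/102 + 67/41) - 49917) = -13347*((49/102 + 67*(1/41)) - 49917) = -13347*((49/102 + 67/41) - 49917) = -13347*(8843/4182 - 49917) = -13347*(-208744051/4182) = 928702282899/1394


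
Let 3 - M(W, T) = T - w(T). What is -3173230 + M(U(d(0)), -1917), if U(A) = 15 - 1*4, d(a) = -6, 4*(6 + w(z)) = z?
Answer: -12687181/4 ≈ -3.1718e+6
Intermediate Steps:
w(z) = -6 + z/4
U(A) = 11 (U(A) = 15 - 4 = 11)
M(W, T) = -3 - 3*T/4 (M(W, T) = 3 - (T - (-6 + T/4)) = 3 - (T + (6 - T/4)) = 3 - (6 + 3*T/4) = 3 + (-6 - 3*T/4) = -3 - 3*T/4)
-3173230 + M(U(d(0)), -1917) = -3173230 + (-3 - ¾*(-1917)) = -3173230 + (-3 + 5751/4) = -3173230 + 5739/4 = -12687181/4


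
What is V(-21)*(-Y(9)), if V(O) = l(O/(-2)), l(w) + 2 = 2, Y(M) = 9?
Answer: 0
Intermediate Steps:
l(w) = 0 (l(w) = -2 + 2 = 0)
V(O) = 0
V(-21)*(-Y(9)) = 0*(-1*9) = 0*(-9) = 0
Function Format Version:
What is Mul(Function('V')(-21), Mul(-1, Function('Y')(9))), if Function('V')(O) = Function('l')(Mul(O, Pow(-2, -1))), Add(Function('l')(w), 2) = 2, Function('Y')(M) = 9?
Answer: 0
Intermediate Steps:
Function('l')(w) = 0 (Function('l')(w) = Add(-2, 2) = 0)
Function('V')(O) = 0
Mul(Function('V')(-21), Mul(-1, Function('Y')(9))) = Mul(0, Mul(-1, 9)) = Mul(0, -9) = 0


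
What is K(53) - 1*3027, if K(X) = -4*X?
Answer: -3239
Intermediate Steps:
K(53) - 1*3027 = -4*53 - 1*3027 = -212 - 3027 = -3239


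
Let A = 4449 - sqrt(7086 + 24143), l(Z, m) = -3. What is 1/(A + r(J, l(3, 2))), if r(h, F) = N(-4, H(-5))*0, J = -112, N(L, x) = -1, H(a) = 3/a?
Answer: 4449/19762372 + sqrt(31229)/19762372 ≈ 0.00023407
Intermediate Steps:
r(h, F) = 0 (r(h, F) = -1*0 = 0)
A = 4449 - sqrt(31229) ≈ 4272.3
1/(A + r(J, l(3, 2))) = 1/((4449 - sqrt(31229)) + 0) = 1/(4449 - sqrt(31229))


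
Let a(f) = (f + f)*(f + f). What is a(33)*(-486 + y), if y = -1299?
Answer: -7775460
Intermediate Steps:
a(f) = 4*f² (a(f) = (2*f)*(2*f) = 4*f²)
a(33)*(-486 + y) = (4*33²)*(-486 - 1299) = (4*1089)*(-1785) = 4356*(-1785) = -7775460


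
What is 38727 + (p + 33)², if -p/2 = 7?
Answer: 39088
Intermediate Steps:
p = -14 (p = -2*7 = -14)
38727 + (p + 33)² = 38727 + (-14 + 33)² = 38727 + 19² = 38727 + 361 = 39088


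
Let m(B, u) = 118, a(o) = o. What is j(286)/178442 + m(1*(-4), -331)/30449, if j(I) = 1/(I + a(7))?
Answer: 6169484157/1591980474194 ≈ 0.0038754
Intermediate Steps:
j(I) = 1/(7 + I) (j(I) = 1/(I + 7) = 1/(7 + I))
j(286)/178442 + m(1*(-4), -331)/30449 = 1/((7 + 286)*178442) + 118/30449 = (1/178442)/293 + 118*(1/30449) = (1/293)*(1/178442) + 118/30449 = 1/52283506 + 118/30449 = 6169484157/1591980474194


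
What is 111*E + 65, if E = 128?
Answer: 14273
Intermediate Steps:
111*E + 65 = 111*128 + 65 = 14208 + 65 = 14273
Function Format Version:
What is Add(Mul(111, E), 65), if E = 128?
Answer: 14273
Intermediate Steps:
Add(Mul(111, E), 65) = Add(Mul(111, 128), 65) = Add(14208, 65) = 14273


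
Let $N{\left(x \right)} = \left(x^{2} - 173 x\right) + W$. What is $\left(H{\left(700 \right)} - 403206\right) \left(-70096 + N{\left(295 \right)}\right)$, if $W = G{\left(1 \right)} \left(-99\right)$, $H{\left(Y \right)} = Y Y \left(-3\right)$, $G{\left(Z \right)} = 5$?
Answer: $64814800806$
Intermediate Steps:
$H{\left(Y \right)} = - 3 Y^{2}$ ($H{\left(Y \right)} = Y^{2} \left(-3\right) = - 3 Y^{2}$)
$W = -495$ ($W = 5 \left(-99\right) = -495$)
$N{\left(x \right)} = -495 + x^{2} - 173 x$ ($N{\left(x \right)} = \left(x^{2} - 173 x\right) - 495 = -495 + x^{2} - 173 x$)
$\left(H{\left(700 \right)} - 403206\right) \left(-70096 + N{\left(295 \right)}\right) = \left(- 3 \cdot 700^{2} - 403206\right) \left(-70096 - \left(51530 - 87025\right)\right) = \left(\left(-3\right) 490000 - 403206\right) \left(-70096 - -35495\right) = \left(-1470000 - 403206\right) \left(-70096 + 35495\right) = \left(-1873206\right) \left(-34601\right) = 64814800806$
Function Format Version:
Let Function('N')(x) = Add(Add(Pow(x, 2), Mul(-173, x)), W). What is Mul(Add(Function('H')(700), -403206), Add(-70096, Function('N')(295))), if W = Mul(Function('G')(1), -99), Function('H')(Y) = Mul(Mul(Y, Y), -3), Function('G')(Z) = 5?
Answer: 64814800806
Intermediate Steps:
Function('H')(Y) = Mul(-3, Pow(Y, 2)) (Function('H')(Y) = Mul(Pow(Y, 2), -3) = Mul(-3, Pow(Y, 2)))
W = -495 (W = Mul(5, -99) = -495)
Function('N')(x) = Add(-495, Pow(x, 2), Mul(-173, x)) (Function('N')(x) = Add(Add(Pow(x, 2), Mul(-173, x)), -495) = Add(-495, Pow(x, 2), Mul(-173, x)))
Mul(Add(Function('H')(700), -403206), Add(-70096, Function('N')(295))) = Mul(Add(Mul(-3, Pow(700, 2)), -403206), Add(-70096, Add(-495, Pow(295, 2), Mul(-173, 295)))) = Mul(Add(Mul(-3, 490000), -403206), Add(-70096, Add(-495, 87025, -51035))) = Mul(Add(-1470000, -403206), Add(-70096, 35495)) = Mul(-1873206, -34601) = 64814800806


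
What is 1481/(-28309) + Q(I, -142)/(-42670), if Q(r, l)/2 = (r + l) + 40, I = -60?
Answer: -27011077/603972515 ≈ -0.044722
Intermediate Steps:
Q(r, l) = 80 + 2*l + 2*r (Q(r, l) = 2*((r + l) + 40) = 2*((l + r) + 40) = 2*(40 + l + r) = 80 + 2*l + 2*r)
1481/(-28309) + Q(I, -142)/(-42670) = 1481/(-28309) + (80 + 2*(-142) + 2*(-60))/(-42670) = 1481*(-1/28309) + (80 - 284 - 120)*(-1/42670) = -1481/28309 - 324*(-1/42670) = -1481/28309 + 162/21335 = -27011077/603972515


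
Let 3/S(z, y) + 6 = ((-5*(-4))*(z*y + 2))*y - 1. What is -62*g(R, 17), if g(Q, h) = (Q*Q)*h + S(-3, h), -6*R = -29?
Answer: -7386927721/300006 ≈ -24623.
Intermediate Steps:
R = 29/6 (R = -⅙*(-29) = 29/6 ≈ 4.8333)
S(z, y) = 3/(-7 + y*(40 + 20*y*z)) (S(z, y) = 3/(-6 + (((-5*(-4))*(z*y + 2))*y - 1)) = 3/(-6 + ((20*(y*z + 2))*y - 1)) = 3/(-6 + ((20*(2 + y*z))*y - 1)) = 3/(-6 + ((40 + 20*y*z)*y - 1)) = 3/(-6 + (y*(40 + 20*y*z) - 1)) = 3/(-6 + (-1 + y*(40 + 20*y*z))) = 3/(-7 + y*(40 + 20*y*z)))
g(Q, h) = 3/(-7 - 60*h² + 40*h) + h*Q² (g(Q, h) = (Q*Q)*h + 3/(-7 + 40*h + 20*(-3)*h²) = Q²*h + 3/(-7 + 40*h - 60*h²) = h*Q² + 3/(-7 - 60*h² + 40*h) = 3/(-7 - 60*h² + 40*h) + h*Q²)
-62*g(R, 17) = -62*(-3 + 17*(29/6)²*(7 - 40*17 + 60*17²))/(7 - 40*17 + 60*17²) = -62*(-3 + 17*(841/36)*(7 - 680 + 60*289))/(7 - 680 + 60*289) = -62*(-3 + 17*(841/36)*(7 - 680 + 17340))/(7 - 680 + 17340) = -62*(-3 + 17*(841/36)*16667)/16667 = -62*(-3 + 238288099/36)/16667 = -62*238287991/(16667*36) = -62*238287991/600012 = -7386927721/300006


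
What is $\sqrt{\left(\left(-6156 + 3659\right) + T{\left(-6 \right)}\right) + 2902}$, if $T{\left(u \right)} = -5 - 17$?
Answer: $\sqrt{383} \approx 19.57$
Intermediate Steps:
$T{\left(u \right)} = -22$
$\sqrt{\left(\left(-6156 + 3659\right) + T{\left(-6 \right)}\right) + 2902} = \sqrt{\left(\left(-6156 + 3659\right) - 22\right) + 2902} = \sqrt{\left(-2497 - 22\right) + 2902} = \sqrt{-2519 + 2902} = \sqrt{383}$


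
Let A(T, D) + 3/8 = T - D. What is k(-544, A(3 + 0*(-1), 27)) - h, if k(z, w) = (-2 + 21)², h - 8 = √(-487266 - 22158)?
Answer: 353 - 4*I*√31839 ≈ 353.0 - 713.74*I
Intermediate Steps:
h = 8 + 4*I*√31839 (h = 8 + √(-487266 - 22158) = 8 + √(-509424) = 8 + 4*I*√31839 ≈ 8.0 + 713.74*I)
A(T, D) = -3/8 + T - D (A(T, D) = -3/8 + (T - D) = -3/8 + T - D)
k(z, w) = 361 (k(z, w) = 19² = 361)
k(-544, A(3 + 0*(-1), 27)) - h = 361 - (8 + 4*I*√31839) = 361 + (-8 - 4*I*√31839) = 353 - 4*I*√31839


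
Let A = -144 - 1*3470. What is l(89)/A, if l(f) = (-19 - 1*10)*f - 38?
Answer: 2619/3614 ≈ 0.72468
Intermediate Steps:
A = -3614 (A = -144 - 3470 = -3614)
l(f) = -38 - 29*f (l(f) = (-19 - 10)*f - 38 = -29*f - 38 = -38 - 29*f)
l(89)/A = (-38 - 29*89)/(-3614) = (-38 - 2581)*(-1/3614) = -2619*(-1/3614) = 2619/3614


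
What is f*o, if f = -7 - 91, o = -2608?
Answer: 255584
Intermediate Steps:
f = -98
f*o = -98*(-2608) = 255584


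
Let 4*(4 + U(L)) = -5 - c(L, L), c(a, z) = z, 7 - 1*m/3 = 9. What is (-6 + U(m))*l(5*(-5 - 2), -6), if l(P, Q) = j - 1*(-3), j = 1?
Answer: -39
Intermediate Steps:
m = -6 (m = 21 - 3*9 = 21 - 27 = -6)
l(P, Q) = 4 (l(P, Q) = 1 - 1*(-3) = 1 + 3 = 4)
U(L) = -21/4 - L/4 (U(L) = -4 + (-5 - L)/4 = -4 + (-5/4 - L/4) = -21/4 - L/4)
(-6 + U(m))*l(5*(-5 - 2), -6) = (-6 + (-21/4 - 1/4*(-6)))*4 = (-6 + (-21/4 + 3/2))*4 = (-6 - 15/4)*4 = -39/4*4 = -39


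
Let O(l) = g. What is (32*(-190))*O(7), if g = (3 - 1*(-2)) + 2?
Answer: -42560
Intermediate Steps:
g = 7 (g = (3 + 2) + 2 = 5 + 2 = 7)
O(l) = 7
(32*(-190))*O(7) = (32*(-190))*7 = -6080*7 = -42560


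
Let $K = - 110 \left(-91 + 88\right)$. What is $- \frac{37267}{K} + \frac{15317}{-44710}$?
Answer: $- \frac{4915477}{43395} \approx -113.27$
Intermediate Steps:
$K = 330$ ($K = \left(-110\right) \left(-3\right) = 330$)
$- \frac{37267}{K} + \frac{15317}{-44710} = - \frac{37267}{330} + \frac{15317}{-44710} = \left(-37267\right) \frac{1}{330} + 15317 \left(- \frac{1}{44710}\right) = - \frac{37267}{330} - \frac{901}{2630} = - \frac{4915477}{43395}$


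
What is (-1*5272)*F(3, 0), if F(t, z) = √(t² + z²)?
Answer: -15816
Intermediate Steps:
(-1*5272)*F(3, 0) = (-1*5272)*√(3² + 0²) = -5272*√(9 + 0) = -5272*√9 = -5272*3 = -15816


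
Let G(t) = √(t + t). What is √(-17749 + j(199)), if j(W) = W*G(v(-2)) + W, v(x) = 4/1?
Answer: √(-17550 + 398*√2) ≈ 130.33*I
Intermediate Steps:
v(x) = 4 (v(x) = 4*1 = 4)
G(t) = √2*√t (G(t) = √(2*t) = √2*√t)
j(W) = W + 2*W*√2 (j(W) = W*(√2*√4) + W = W*(√2*2) + W = W*(2*√2) + W = 2*W*√2 + W = W + 2*W*√2)
√(-17749 + j(199)) = √(-17749 + 199*(1 + 2*√2)) = √(-17749 + (199 + 398*√2)) = √(-17550 + 398*√2)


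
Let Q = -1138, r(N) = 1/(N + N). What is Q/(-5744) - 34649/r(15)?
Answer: -2985357271/2872 ≈ -1.0395e+6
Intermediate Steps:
r(N) = 1/(2*N)
Q = -1138 (Q = -1138*1 = -1138)
Q/(-5744) - 34649/r(15) = -1138/(-5744) - 34649/((1/2)/15) = -1138*(-1/5744) - 34649/((1/2)*(1/15)) = 569/2872 - 34649/1/30 = 569/2872 - 34649*30 = 569/2872 - 1039470 = -2985357271/2872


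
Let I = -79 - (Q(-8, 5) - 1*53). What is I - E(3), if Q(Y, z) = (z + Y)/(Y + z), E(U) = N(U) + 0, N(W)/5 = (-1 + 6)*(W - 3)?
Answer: -27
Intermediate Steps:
N(W) = -75 + 25*W (N(W) = 5*((-1 + 6)*(W - 3)) = 5*(5*(-3 + W)) = 5*(-15 + 5*W) = -75 + 25*W)
E(U) = -75 + 25*U (E(U) = (-75 + 25*U) + 0 = -75 + 25*U)
Q(Y, z) = 1 (Q(Y, z) = (Y + z)/(Y + z) = 1)
I = -27 (I = -79 - (1 - 1*53) = -79 - (1 - 53) = -79 - 1*(-52) = -79 + 52 = -27)
I - E(3) = -27 - (-75 + 25*3) = -27 - (-75 + 75) = -27 - 1*0 = -27 + 0 = -27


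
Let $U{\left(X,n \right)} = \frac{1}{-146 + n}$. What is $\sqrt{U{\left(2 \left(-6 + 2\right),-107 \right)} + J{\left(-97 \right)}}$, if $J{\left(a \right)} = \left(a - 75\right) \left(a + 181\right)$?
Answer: $\frac{i \sqrt{924802285}}{253} \approx 120.2 i$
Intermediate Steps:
$J{\left(a \right)} = \left(-75 + a\right) \left(181 + a\right)$
$\sqrt{U{\left(2 \left(-6 + 2\right),-107 \right)} + J{\left(-97 \right)}} = \sqrt{\frac{1}{-146 - 107} + \left(-13575 + \left(-97\right)^{2} + 106 \left(-97\right)\right)} = \sqrt{\frac{1}{-253} - 14448} = \sqrt{- \frac{1}{253} - 14448} = \sqrt{- \frac{3655345}{253}} = \frac{i \sqrt{924802285}}{253}$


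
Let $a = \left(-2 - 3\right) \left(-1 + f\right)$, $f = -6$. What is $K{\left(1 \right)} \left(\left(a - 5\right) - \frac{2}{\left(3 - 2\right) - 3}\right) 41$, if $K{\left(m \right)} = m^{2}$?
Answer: $1271$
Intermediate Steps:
$a = 35$ ($a = \left(-2 - 3\right) \left(-1 - 6\right) = \left(-5\right) \left(-7\right) = 35$)
$K{\left(1 \right)} \left(\left(a - 5\right) - \frac{2}{\left(3 - 2\right) - 3}\right) 41 = 1^{2} \left(\left(35 - 5\right) - \frac{2}{\left(3 - 2\right) - 3}\right) 41 = 1 \left(30 - \frac{2}{1 - 3}\right) 41 = 1 \left(30 - \frac{2}{-2}\right) 41 = 1 \left(30 - -1\right) 41 = 1 \left(30 + 1\right) 41 = 1 \cdot 31 \cdot 41 = 31 \cdot 41 = 1271$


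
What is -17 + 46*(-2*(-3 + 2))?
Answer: 75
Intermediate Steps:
-17 + 46*(-2*(-3 + 2)) = -17 + 46*(-2*(-1)) = -17 + 46*2 = -17 + 92 = 75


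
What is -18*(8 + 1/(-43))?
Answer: -6174/43 ≈ -143.58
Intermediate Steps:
-18*(8 + 1/(-43)) = -18*(8 - 1/43) = -18*343/43 = -6174/43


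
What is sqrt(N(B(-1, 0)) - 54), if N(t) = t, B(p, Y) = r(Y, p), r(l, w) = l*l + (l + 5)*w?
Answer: I*sqrt(59) ≈ 7.6811*I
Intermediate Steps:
r(l, w) = l**2 + w*(5 + l) (r(l, w) = l**2 + (5 + l)*w = l**2 + w*(5 + l))
B(p, Y) = Y**2 + 5*p + Y*p
sqrt(N(B(-1, 0)) - 54) = sqrt((0**2 + 5*(-1) + 0*(-1)) - 54) = sqrt((0 - 5 + 0) - 54) = sqrt(-5 - 54) = sqrt(-59) = I*sqrt(59)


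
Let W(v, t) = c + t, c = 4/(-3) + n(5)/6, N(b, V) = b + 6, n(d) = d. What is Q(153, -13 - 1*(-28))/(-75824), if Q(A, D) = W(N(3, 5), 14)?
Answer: -27/151648 ≈ -0.00017804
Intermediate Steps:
N(b, V) = 6 + b
c = -½ (c = 4/(-3) + 5/6 = 4*(-⅓) + 5*(⅙) = -4/3 + ⅚ = -½ ≈ -0.50000)
W(v, t) = -½ + t
Q(A, D) = 27/2 (Q(A, D) = -½ + 14 = 27/2)
Q(153, -13 - 1*(-28))/(-75824) = (27/2)/(-75824) = (27/2)*(-1/75824) = -27/151648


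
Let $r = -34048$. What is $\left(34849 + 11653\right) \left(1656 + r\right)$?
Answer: $-1506292784$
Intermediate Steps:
$\left(34849 + 11653\right) \left(1656 + r\right) = \left(34849 + 11653\right) \left(1656 - 34048\right) = 46502 \left(-32392\right) = -1506292784$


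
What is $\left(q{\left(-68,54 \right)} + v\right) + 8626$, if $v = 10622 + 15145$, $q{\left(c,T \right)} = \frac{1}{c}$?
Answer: $\frac{2338723}{68} \approx 34393.0$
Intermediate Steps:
$v = 25767$
$\left(q{\left(-68,54 \right)} + v\right) + 8626 = \left(\frac{1}{-68} + 25767\right) + 8626 = \left(- \frac{1}{68} + 25767\right) + 8626 = \frac{1752155}{68} + 8626 = \frac{2338723}{68}$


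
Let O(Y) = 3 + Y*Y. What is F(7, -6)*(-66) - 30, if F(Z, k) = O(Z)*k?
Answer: 20562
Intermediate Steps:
O(Y) = 3 + Y**2
F(Z, k) = k*(3 + Z**2) (F(Z, k) = (3 + Z**2)*k = k*(3 + Z**2))
F(7, -6)*(-66) - 30 = -6*(3 + 7**2)*(-66) - 30 = -6*(3 + 49)*(-66) - 30 = -6*52*(-66) - 30 = -312*(-66) - 30 = 20592 - 30 = 20562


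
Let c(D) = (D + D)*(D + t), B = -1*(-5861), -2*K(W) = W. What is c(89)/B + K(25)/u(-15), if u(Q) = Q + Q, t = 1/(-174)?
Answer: 2120835/679876 ≈ 3.1194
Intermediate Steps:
K(W) = -W/2
B = 5861
t = -1/174 ≈ -0.0057471
u(Q) = 2*Q
c(D) = 2*D*(-1/174 + D) (c(D) = (D + D)*(D - 1/174) = (2*D)*(-1/174 + D) = 2*D*(-1/174 + D))
c(89)/B + K(25)/u(-15) = ((1/87)*89*(-1 + 174*89))/5861 + (-½*25)/((2*(-15))) = ((1/87)*89*(-1 + 15486))*(1/5861) - 25/2/(-30) = ((1/87)*89*15485)*(1/5861) - 25/2*(-1/30) = (1378165/87)*(1/5861) + 5/12 = 1378165/509907 + 5/12 = 2120835/679876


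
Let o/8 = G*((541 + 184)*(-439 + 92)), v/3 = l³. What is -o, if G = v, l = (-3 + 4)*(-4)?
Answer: -386419200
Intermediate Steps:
l = -4 (l = 1*(-4) = -4)
v = -192 (v = 3*(-4)³ = 3*(-64) = -192)
G = -192
o = 386419200 (o = 8*(-192*(541 + 184)*(-439 + 92)) = 8*(-139200*(-347)) = 8*(-192*(-251575)) = 8*48302400 = 386419200)
-o = -1*386419200 = -386419200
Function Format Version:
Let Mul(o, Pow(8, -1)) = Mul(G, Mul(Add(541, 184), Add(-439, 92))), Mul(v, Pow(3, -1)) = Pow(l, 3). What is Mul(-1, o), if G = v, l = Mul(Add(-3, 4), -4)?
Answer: -386419200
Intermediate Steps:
l = -4 (l = Mul(1, -4) = -4)
v = -192 (v = Mul(3, Pow(-4, 3)) = Mul(3, -64) = -192)
G = -192
o = 386419200 (o = Mul(8, Mul(-192, Mul(Add(541, 184), Add(-439, 92)))) = Mul(8, Mul(-192, Mul(725, -347))) = Mul(8, Mul(-192, -251575)) = Mul(8, 48302400) = 386419200)
Mul(-1, o) = Mul(-1, 386419200) = -386419200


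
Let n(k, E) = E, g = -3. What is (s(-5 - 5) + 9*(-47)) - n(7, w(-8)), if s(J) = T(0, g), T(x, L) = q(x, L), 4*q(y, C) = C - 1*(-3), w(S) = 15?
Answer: -438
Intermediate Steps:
q(y, C) = 3/4 + C/4 (q(y, C) = (C - 1*(-3))/4 = (C + 3)/4 = (3 + C)/4 = 3/4 + C/4)
T(x, L) = 3/4 + L/4
s(J) = 0 (s(J) = 3/4 + (1/4)*(-3) = 3/4 - 3/4 = 0)
(s(-5 - 5) + 9*(-47)) - n(7, w(-8)) = (0 + 9*(-47)) - 1*15 = (0 - 423) - 15 = -423 - 15 = -438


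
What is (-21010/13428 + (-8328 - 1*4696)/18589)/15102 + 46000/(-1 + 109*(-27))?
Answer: -58901454744037/3769656915384 ≈ -15.625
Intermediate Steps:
(-21010/13428 + (-8328 - 1*4696)/18589)/15102 + 46000/(-1 + 109*(-27)) = (-21010*1/13428 + (-8328 - 4696)*(1/18589))*(1/15102) + 46000/(-1 - 2943) = (-10505/6714 - 13024*1/18589)*(1/15102) + 46000/(-2944) = (-10505/6714 - 13024/18589)*(1/15102) + 46000*(-1/2944) = -282720581/124806546*1/15102 - 125/8 = -282720581/1884828457692 - 125/8 = -58901454744037/3769656915384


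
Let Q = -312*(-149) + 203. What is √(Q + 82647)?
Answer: √129338 ≈ 359.64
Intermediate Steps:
Q = 46691 (Q = 46488 + 203 = 46691)
√(Q + 82647) = √(46691 + 82647) = √129338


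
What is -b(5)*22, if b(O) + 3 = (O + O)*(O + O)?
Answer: -2134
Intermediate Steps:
b(O) = -3 + 4*O**2 (b(O) = -3 + (O + O)*(O + O) = -3 + (2*O)*(2*O) = -3 + 4*O**2)
-b(5)*22 = -(-3 + 4*5**2)*22 = -(-3 + 4*25)*22 = -(-3 + 100)*22 = -1*97*22 = -97*22 = -2134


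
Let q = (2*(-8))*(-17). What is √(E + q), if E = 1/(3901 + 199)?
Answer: √45723241/410 ≈ 16.492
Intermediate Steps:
E = 1/4100 ≈ 0.00024390
q = 272 (q = -16*(-17) = 272)
√(E + q) = √(1/4100 + 272) = √(1115201/4100) = √45723241/410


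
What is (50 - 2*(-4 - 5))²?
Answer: 4624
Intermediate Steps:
(50 - 2*(-4 - 5))² = (50 - 2*(-9))² = (50 + 18)² = 68² = 4624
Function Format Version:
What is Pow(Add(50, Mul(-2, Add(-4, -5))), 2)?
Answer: 4624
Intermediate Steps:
Pow(Add(50, Mul(-2, Add(-4, -5))), 2) = Pow(Add(50, Mul(-2, -9)), 2) = Pow(Add(50, 18), 2) = Pow(68, 2) = 4624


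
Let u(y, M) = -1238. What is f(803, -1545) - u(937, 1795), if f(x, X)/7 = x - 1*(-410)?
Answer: 9729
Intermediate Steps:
f(x, X) = 2870 + 7*x (f(x, X) = 7*(x - 1*(-410)) = 7*(x + 410) = 7*(410 + x) = 2870 + 7*x)
f(803, -1545) - u(937, 1795) = (2870 + 7*803) - 1*(-1238) = (2870 + 5621) + 1238 = 8491 + 1238 = 9729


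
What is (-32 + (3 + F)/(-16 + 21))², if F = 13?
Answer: 20736/25 ≈ 829.44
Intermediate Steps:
(-32 + (3 + F)/(-16 + 21))² = (-32 + (3 + 13)/(-16 + 21))² = (-32 + 16/5)² = (-144/5)² = 20736/25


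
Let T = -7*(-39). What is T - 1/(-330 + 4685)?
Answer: 1188914/4355 ≈ 273.00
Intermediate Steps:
T = 273
T - 1/(-330 + 4685) = 273 - 1/(-330 + 4685) = 273 - 1/4355 = 1188914/4355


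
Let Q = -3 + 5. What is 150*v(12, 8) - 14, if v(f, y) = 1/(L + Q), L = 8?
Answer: 1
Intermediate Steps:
Q = 2
v(f, y) = 1/10 (v(f, y) = 1/(8 + 2) = 1/10)
150*v(12, 8) - 14 = 150*(1/10) - 14 = 15 - 14 = 1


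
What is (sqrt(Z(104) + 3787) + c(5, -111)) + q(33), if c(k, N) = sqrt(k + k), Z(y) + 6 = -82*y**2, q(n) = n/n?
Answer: 1 + sqrt(10) + I*sqrt(883131) ≈ 4.1623 + 939.75*I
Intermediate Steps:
q(n) = 1
Z(y) = -6 - 82*y**2
c(k, N) = sqrt(2)*sqrt(k) (c(k, N) = sqrt(2*k) = sqrt(2)*sqrt(k))
(sqrt(Z(104) + 3787) + c(5, -111)) + q(33) = (sqrt((-6 - 82*104**2) + 3787) + sqrt(2)*sqrt(5)) + 1 = (sqrt((-6 - 82*10816) + 3787) + sqrt(10)) + 1 = (sqrt((-6 - 886912) + 3787) + sqrt(10)) + 1 = (sqrt(-886918 + 3787) + sqrt(10)) + 1 = (sqrt(-883131) + sqrt(10)) + 1 = (I*sqrt(883131) + sqrt(10)) + 1 = (sqrt(10) + I*sqrt(883131)) + 1 = 1 + sqrt(10) + I*sqrt(883131)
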